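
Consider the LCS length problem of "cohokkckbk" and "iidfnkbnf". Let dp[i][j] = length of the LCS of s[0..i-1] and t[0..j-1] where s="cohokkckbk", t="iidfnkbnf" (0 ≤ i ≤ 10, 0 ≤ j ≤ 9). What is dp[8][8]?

   ''  i  i  d  f  n  k  b  n  f
''  0  0  0  0  0  0  0  0  0  0
 c  0  0  0  0  0  0  0  0  0  0
 o  0  0  0  0  0  0  0  0  0  0
 h  0  0  0  0  0  0  0  0  0  0
 o  0  0  0  0  0  0  0  0  0  0
 k  0  0  0  0  0  0  1  1  1  1
 k  0  0  0  0  0  0  1  1  1  1
 c  0  0  0  0  0  0  1  1  1  1
 k  0  0  0  0  0  0  1  1  1  1
 b  0  0  0  0  0  0  1  2  2  2
 k  0  0  0  0  0  0  1  2  2  2

1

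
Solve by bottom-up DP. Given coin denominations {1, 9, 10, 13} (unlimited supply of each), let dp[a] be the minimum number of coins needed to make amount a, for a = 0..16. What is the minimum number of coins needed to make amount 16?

4

 a  0  1  2  3  4  5  6  7  8  9 10 11 12 13 14 15 16
dp  0  1  2  3  4  5  6  7  8  1  1  2  3  1  2  3  4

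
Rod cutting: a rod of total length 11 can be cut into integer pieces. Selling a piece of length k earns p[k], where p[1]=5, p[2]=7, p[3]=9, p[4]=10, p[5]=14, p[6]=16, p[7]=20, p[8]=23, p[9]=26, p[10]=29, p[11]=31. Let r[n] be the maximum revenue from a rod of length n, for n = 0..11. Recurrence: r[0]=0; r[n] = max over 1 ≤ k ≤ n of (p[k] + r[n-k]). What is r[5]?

25

   n    0    1    2    3    4    5    6    7    8    9   10   11
r[n]    0    5   10   15   20   25   30   35   40   45   50   55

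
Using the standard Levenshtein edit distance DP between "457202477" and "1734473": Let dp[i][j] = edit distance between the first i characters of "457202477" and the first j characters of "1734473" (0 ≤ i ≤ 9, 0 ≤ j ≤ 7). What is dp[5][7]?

6

   ''  1  7  3  4  4  7  3
''  0  1  2  3  4  5  6  7
 4  1  1  2  3  3  4  5  6
 5  2  2  2  3  4  4  5  6
 7  3  3  2  3  4  5  4  5
 2  4  4  3  3  4  5  5  5
 0  5  5  4  4  4  5  6  6
 2  6  6  5  5  5  5  6  7
 4  7  7  6  6  5  5  6  7
 7  8  8  7  7  6  6  5  6
 7  9  9  8  8  7  7  6  6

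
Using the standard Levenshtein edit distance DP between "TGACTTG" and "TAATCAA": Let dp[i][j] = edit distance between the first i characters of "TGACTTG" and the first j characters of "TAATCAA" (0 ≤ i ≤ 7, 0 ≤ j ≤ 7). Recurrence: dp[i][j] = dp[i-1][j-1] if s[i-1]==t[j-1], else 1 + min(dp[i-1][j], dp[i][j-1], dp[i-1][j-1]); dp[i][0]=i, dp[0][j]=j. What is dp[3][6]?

4

   ''  T  A  A  T  C  A  A
''  0  1  2  3  4  5  6  7
 T  1  0  1  2  3  4  5  6
 G  2  1  1  2  3  4  5  6
 A  3  2  1  1  2  3  4  5
 C  4  3  2  2  2  2  3  4
 T  5  4  3  3  2  3  3  4
 T  6  5  4  4  3  3  4  4
 G  7  6  5  5  4  4  4  5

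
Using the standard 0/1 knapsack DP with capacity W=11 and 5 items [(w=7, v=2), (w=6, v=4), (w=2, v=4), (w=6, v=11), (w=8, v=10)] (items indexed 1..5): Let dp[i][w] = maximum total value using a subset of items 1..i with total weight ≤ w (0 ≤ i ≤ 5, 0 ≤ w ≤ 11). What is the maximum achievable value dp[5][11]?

15

i\w   0   1   2   3   4   5   6   7   8   9  10  11
  0   0   0   0   0   0   0   0   0   0   0   0   0
  1   0   0   0   0   0   0   0   2   2   2   2   2
  2   0   0   0   0   0   0   4   4   4   4   4   4
  3   0   0   4   4   4   4   4   4   8   8   8   8
  4   0   0   4   4   4   4  11  11  15  15  15  15
  5   0   0   4   4   4   4  11  11  15  15  15  15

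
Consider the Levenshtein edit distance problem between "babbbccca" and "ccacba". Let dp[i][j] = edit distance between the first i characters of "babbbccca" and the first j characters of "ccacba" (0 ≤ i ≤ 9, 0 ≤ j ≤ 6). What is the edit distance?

7

   ''  c  c  a  c  b  a
''  0  1  2  3  4  5  6
 b  1  1  2  3  4  4  5
 a  2  2  2  2  3  4  4
 b  3  3  3  3  3  3  4
 b  4  4  4  4  4  3  4
 b  5  5  5  5  5  4  4
 c  6  5  5  6  5  5  5
 c  7  6  5  6  6  6  6
 c  8  7  6  6  6  7  7
 a  9  8  7  6  7  7  7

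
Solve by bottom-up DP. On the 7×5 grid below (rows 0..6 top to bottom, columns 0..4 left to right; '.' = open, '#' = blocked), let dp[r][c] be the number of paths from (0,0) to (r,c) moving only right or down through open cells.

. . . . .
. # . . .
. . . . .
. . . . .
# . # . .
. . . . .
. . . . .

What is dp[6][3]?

r\c   0   1   2   3   4
  0   1   1   1   1   1
  1   1   0   1   2   3
  2   1   1   2   4   7
  3   1   2   4   8  15
  4   0   2   0   8  23
  5   0   2   2  10  33
  6   0   2   4  14  47

14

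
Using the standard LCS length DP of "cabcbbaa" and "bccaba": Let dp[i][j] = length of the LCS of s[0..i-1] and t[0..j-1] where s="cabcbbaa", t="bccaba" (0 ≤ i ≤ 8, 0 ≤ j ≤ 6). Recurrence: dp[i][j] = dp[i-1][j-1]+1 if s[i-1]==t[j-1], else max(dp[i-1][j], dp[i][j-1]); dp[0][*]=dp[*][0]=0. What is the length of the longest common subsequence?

4

   ''  b  c  c  a  b  a
''  0  0  0  0  0  0  0
 c  0  0  1  1  1  1  1
 a  0  0  1  1  2  2  2
 b  0  1  1  1  2  3  3
 c  0  1  2  2  2  3  3
 b  0  1  2  2  2  3  3
 b  0  1  2  2  2  3  3
 a  0  1  2  2  3  3  4
 a  0  1  2  2  3  3  4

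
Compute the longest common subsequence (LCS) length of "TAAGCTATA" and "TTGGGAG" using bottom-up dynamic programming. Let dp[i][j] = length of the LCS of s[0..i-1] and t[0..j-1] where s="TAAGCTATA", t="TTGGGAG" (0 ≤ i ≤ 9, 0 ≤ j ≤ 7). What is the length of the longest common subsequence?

   ''  T  T  G  G  G  A  G
''  0  0  0  0  0  0  0  0
 T  0  1  1  1  1  1  1  1
 A  0  1  1  1  1  1  2  2
 A  0  1  1  1  1  1  2  2
 G  0  1  1  2  2  2  2  3
 C  0  1  1  2  2  2  2  3
 T  0  1  2  2  2  2  2  3
 A  0  1  2  2  2  2  3  3
 T  0  1  2  2  2  2  3  3
 A  0  1  2  2  2  2  3  3

3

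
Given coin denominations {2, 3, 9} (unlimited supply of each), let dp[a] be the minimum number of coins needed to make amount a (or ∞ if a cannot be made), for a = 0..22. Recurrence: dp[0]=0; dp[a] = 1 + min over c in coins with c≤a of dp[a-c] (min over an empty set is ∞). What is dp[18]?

 a  0  1  2  3  4  5  6  7  8  9 10 11 12 13 14 15 16 17 18 19 20 21 22
dp  0  -  1  1  2  2  2  3  3  1  4  2  2  3  3  3  4  4  2  5  3  3  4
(- denotes ∞ / unreachable)

2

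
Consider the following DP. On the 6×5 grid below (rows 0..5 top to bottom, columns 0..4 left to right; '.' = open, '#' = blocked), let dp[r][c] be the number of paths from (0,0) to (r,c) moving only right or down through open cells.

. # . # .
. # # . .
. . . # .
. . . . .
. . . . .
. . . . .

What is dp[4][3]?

r\c   0   1   2   3   4
  0   1   0   0   0   0
  1   1   0   0   0   0
  2   1   1   1   0   0
  3   1   2   3   3   3
  4   1   3   6   9  12
  5   1   4  10  19  31

9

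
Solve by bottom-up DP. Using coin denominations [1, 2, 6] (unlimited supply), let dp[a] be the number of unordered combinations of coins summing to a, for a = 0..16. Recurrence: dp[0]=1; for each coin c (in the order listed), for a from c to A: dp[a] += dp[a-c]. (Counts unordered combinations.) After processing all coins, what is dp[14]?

15

after  coin     0     1     2     3     4     5     6     7     8     9    10    11    12    13    14    15    16
          1     1     1     1     1     1     1     1     1     1     1     1     1     1     1     1     1     1
          2     1     1     2     2     3     3     4     4     5     5     6     6     7     7     8     8     9
          6     1     1     2     2     3     3     5     5     7     7     9     9    12    12    15    15    18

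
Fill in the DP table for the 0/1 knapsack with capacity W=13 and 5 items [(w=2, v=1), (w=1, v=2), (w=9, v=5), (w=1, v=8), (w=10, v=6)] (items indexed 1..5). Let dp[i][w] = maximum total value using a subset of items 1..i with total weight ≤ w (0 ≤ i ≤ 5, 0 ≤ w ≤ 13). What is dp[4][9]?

i\w   0   1   2   3   4   5   6   7   8   9  10  11  12  13
  0   0   0   0   0   0   0   0   0   0   0   0   0   0   0
  1   0   0   1   1   1   1   1   1   1   1   1   1   1   1
  2   0   2   2   3   3   3   3   3   3   3   3   3   3   3
  3   0   2   2   3   3   3   3   3   3   5   7   7   8   8
  4   0   8  10  10  11  11  11  11  11  11  13  15  15  16
  5   0   8  10  10  11  11  11  11  11  11  13  15  16  16

11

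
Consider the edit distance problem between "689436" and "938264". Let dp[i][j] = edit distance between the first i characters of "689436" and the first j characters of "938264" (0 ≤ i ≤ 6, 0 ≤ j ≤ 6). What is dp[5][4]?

5

   ''  9  3  8  2  6  4
''  0  1  2  3  4  5  6
 6  1  1  2  3  4  4  5
 8  2  2  2  2  3  4  5
 9  3  2  3  3  3  4  5
 4  4  3  3  4  4  4  4
 3  5  4  3  4  5  5  5
 6  6  5  4  4  5  5  6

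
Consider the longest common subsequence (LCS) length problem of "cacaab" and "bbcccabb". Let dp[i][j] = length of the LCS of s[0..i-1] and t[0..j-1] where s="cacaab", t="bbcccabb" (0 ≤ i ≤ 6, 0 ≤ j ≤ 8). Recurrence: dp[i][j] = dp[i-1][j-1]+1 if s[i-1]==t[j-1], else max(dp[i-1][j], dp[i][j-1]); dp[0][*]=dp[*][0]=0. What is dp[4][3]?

   ''  b  b  c  c  c  a  b  b
''  0  0  0  0  0  0  0  0  0
 c  0  0  0  1  1  1  1  1  1
 a  0  0  0  1  1  1  2  2  2
 c  0  0  0  1  2  2  2  2  2
 a  0  0  0  1  2  2  3  3  3
 a  0  0  0  1  2  2  3  3  3
 b  0  1  1  1  2  2  3  4  4

1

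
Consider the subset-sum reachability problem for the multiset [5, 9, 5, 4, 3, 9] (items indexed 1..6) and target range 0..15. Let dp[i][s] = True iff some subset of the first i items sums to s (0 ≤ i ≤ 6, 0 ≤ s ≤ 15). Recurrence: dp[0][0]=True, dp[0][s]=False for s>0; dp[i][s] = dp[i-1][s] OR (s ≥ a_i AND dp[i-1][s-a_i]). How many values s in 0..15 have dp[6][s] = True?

11

i\s   0   1   2   3   4   5   6   7   8   9  10  11  12  13  14  15
  0   T   F   F   F   F   F   F   F   F   F   F   F   F   F   F   F
  1   T   F   F   F   F   T   F   F   F   F   F   F   F   F   F   F
  2   T   F   F   F   F   T   F   F   F   T   F   F   F   F   T   F
  3   T   F   F   F   F   T   F   F   F   T   T   F   F   F   T   F
  4   T   F   F   F   T   T   F   F   F   T   T   F   F   T   T   F
  5   T   F   F   T   T   T   F   T   T   T   T   F   T   T   T   F
  6   T   F   F   T   T   T   F   T   T   T   T   F   T   T   T   F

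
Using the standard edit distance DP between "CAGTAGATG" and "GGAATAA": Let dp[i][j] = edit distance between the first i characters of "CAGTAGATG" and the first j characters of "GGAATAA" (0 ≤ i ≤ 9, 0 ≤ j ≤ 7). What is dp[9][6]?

5

   ''  G  G  A  A  T  A  A
''  0  1  2  3  4  5  6  7
 C  1  1  2  3  4  5  6  7
 A  2  2  2  2  3  4  5  6
 G  3  2  2  3  3  4  5  6
 T  4  3  3  3  4  3  4  5
 A  5  4  4  3  3  4  3  4
 G  6  5  4  4  4  4  4  4
 A  7  6  5  4  4  5  4  4
 T  8  7  6  5  5  4  5  5
 G  9  8  7  6  6  5  5  6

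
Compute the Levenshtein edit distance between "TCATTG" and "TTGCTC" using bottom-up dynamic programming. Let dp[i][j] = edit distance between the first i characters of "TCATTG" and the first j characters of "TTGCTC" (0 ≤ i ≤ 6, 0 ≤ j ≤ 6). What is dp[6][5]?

4

   ''  T  T  G  C  T  C
''  0  1  2  3  4  5  6
 T  1  0  1  2  3  4  5
 C  2  1  1  2  2  3  4
 A  3  2  2  2  3  3  4
 T  4  3  2  3  3  3  4
 T  5  4  3  3  4  3  4
 G  6  5  4  3  4  4  4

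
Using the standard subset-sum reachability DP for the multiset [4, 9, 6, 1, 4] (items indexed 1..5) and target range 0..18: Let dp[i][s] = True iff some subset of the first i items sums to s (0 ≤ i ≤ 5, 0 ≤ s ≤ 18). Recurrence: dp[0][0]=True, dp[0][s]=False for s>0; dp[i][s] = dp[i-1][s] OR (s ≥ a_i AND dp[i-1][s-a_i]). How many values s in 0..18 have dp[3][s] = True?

i\s   0   1   2   3   4   5   6   7   8   9  10  11  12  13  14  15  16  17  18
  0   T   F   F   F   F   F   F   F   F   F   F   F   F   F   F   F   F   F   F
  1   T   F   F   F   T   F   F   F   F   F   F   F   F   F   F   F   F   F   F
  2   T   F   F   F   T   F   F   F   F   T   F   F   F   T   F   F   F   F   F
  3   T   F   F   F   T   F   T   F   F   T   T   F   F   T   F   T   F   F   F
  4   T   T   F   F   T   T   T   T   F   T   T   T   F   T   T   T   T   F   F
  5   T   T   F   F   T   T   T   T   T   T   T   T   F   T   T   T   T   T   T

7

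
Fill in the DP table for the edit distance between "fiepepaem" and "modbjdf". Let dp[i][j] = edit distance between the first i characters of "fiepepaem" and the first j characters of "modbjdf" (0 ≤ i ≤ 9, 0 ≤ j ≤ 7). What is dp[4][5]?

5

   ''  m  o  d  b  j  d  f
''  0  1  2  3  4  5  6  7
 f  1  1  2  3  4  5  6  6
 i  2  2  2  3  4  5  6  7
 e  3  3  3  3  4  5  6  7
 p  4  4  4  4  4  5  6  7
 e  5  5  5  5  5  5  6  7
 p  6  6  6  6  6  6  6  7
 a  7  7  7  7  7  7  7  7
 e  8  8  8  8  8  8  8  8
 m  9  8  9  9  9  9  9  9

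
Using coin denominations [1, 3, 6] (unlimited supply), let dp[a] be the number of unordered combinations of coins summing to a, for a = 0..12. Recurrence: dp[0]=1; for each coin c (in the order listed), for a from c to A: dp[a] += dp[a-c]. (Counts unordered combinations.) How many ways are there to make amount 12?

9

after  coin     0     1     2     3     4     5     6     7     8     9    10    11    12
          1     1     1     1     1     1     1     1     1     1     1     1     1     1
          3     1     1     1     2     2     2     3     3     3     4     4     4     5
          6     1     1     1     2     2     2     4     4     4     6     6     6     9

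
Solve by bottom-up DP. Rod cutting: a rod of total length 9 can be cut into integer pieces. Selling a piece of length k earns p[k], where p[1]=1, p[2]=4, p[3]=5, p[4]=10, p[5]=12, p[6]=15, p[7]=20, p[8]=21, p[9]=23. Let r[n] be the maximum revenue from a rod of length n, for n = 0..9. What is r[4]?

   n    0    1    2    3    4    5    6    7    8    9
r[n]    0    1    4    5   10   12   15   20   21   24

10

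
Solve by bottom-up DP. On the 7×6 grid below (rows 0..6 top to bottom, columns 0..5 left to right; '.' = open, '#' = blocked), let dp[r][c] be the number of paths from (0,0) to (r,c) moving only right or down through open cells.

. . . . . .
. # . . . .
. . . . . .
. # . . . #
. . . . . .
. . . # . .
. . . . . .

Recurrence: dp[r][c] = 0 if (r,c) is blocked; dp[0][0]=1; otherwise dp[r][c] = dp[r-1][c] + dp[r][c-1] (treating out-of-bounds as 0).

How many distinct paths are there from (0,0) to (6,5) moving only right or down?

74

r\c   0   1   2   3   4   5
  0   1   1   1   1   1   1
  1   1   0   1   2   3   4
  2   1   1   2   4   7  11
  3   1   0   2   6  13   0
  4   1   1   3   9  22  22
  5   1   2   5   0  22  44
  6   1   3   8   8  30  74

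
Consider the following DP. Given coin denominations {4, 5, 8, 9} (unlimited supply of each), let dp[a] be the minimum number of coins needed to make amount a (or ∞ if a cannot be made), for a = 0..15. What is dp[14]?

2

 a  0  1  2  3  4  5  6  7  8  9 10 11 12 13 14 15
dp  0  -  -  -  1  1  -  -  1  1  2  -  2  2  2  3
(- denotes ∞ / unreachable)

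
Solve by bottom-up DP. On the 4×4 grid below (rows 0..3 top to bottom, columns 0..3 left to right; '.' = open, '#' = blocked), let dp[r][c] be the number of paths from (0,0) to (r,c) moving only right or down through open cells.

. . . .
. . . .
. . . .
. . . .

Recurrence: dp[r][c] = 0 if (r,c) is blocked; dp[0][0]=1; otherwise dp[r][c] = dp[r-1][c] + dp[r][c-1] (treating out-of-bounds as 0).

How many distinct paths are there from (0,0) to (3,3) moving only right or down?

r\c   0   1   2   3
  0   1   1   1   1
  1   1   2   3   4
  2   1   3   6  10
  3   1   4  10  20

20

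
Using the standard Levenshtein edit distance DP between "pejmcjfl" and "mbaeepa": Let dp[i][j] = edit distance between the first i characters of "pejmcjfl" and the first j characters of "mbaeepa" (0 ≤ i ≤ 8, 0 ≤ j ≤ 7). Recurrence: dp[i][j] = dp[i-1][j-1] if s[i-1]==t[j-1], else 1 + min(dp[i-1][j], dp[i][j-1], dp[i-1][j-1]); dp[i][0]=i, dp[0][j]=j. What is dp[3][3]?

   ''  m  b  a  e  e  p  a
''  0  1  2  3  4  5  6  7
 p  1  1  2  3  4  5  5  6
 e  2  2  2  3  3  4  5  6
 j  3  3  3  3  4  4  5  6
 m  4  3  4  4  4  5  5  6
 c  5  4  4  5  5  5  6  6
 j  6  5  5  5  6  6  6  7
 f  7  6  6  6  6  7  7  7
 l  8  7  7  7  7  7  8  8

3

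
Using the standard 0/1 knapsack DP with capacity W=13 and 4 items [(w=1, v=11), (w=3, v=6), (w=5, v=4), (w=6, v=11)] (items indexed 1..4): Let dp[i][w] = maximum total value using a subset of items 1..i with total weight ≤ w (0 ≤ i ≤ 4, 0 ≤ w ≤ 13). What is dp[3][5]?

17

i\w   0   1   2   3   4   5   6   7   8   9  10  11  12  13
  0   0   0   0   0   0   0   0   0   0   0   0   0   0   0
  1   0  11  11  11  11  11  11  11  11  11  11  11  11  11
  2   0  11  11  11  17  17  17  17  17  17  17  17  17  17
  3   0  11  11  11  17  17  17  17  17  21  21  21  21  21
  4   0  11  11  11  17  17  17  22  22  22  28  28  28  28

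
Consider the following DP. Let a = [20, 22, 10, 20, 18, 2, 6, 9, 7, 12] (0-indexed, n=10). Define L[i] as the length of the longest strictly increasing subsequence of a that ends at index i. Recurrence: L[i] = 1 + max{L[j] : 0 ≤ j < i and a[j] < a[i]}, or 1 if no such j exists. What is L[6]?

2

   i    0    1    2    3    4    5    6    7    8    9
a[i]   20   22   10   20   18    2    6    9    7   12
L[i]    1    2    1    2    2    1    2    3    3    4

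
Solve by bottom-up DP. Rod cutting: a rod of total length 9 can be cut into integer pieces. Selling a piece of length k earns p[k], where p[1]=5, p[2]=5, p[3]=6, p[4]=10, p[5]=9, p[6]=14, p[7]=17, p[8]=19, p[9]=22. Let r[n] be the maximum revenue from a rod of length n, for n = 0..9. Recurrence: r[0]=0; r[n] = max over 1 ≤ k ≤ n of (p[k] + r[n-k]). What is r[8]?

   n    0    1    2    3    4    5    6    7    8    9
r[n]    0    5   10   15   20   25   30   35   40   45

40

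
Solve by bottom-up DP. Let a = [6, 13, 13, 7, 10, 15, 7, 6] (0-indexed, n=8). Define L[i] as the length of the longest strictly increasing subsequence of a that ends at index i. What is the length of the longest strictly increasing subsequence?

   i    0    1    2    3    4    5    6    7
a[i]    6   13   13    7   10   15    7    6
L[i]    1    2    2    2    3    4    2    1

4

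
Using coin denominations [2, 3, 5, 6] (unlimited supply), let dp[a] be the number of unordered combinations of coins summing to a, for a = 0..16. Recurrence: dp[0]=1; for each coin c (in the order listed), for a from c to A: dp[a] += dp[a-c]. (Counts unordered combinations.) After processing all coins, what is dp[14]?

10

after  coin     0     1     2     3     4     5     6     7     8     9    10    11    12    13    14    15    16
          2     1     0     1     0     1     0     1     0     1     0     1     0     1     0     1     0     1
          3     1     0     1     1     1     1     2     1     2     2     2     2     3     2     3     3     3
          5     1     0     1     1     1     2     2     2     3     3     4     4     5     5     6     7     7
          6     1     0     1     1     1     2     3     2     4     4     5     6     8     7    10    11    12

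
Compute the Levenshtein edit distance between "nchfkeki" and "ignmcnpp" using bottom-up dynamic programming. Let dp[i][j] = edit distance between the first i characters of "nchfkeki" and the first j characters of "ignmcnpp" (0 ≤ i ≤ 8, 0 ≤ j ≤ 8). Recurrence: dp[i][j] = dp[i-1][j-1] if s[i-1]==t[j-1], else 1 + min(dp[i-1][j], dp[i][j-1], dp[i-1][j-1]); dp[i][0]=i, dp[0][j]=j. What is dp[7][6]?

7

   ''  i  g  n  m  c  n  p  p
''  0  1  2  3  4  5  6  7  8
 n  1  1  2  2  3  4  5  6  7
 c  2  2  2  3  3  3  4  5  6
 h  3  3  3  3  4  4  4  5  6
 f  4  4  4  4  4  5  5  5  6
 k  5  5  5  5  5  5  6  6  6
 e  6  6  6  6  6  6  6  7  7
 k  7  7  7  7  7  7  7  7  8
 i  8  7  8  8  8  8  8  8  8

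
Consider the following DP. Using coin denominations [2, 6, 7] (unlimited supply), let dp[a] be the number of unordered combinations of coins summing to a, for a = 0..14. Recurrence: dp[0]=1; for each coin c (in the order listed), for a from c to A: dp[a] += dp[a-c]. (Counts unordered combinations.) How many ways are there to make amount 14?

4

after  coin     0     1     2     3     4     5     6     7     8     9    10    11    12    13    14
          2     1     0     1     0     1     0     1     0     1     0     1     0     1     0     1
          6     1     0     1     0     1     0     2     0     2     0     2     0     3     0     3
          7     1     0     1     0     1     0     2     1     2     1     2     1     3     2     4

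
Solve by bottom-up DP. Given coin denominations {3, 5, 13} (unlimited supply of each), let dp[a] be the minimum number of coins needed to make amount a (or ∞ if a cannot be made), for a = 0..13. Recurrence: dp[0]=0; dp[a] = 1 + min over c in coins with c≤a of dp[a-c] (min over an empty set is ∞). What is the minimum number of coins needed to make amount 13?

1

 a  0  1  2  3  4  5  6  7  8  9 10 11 12 13
dp  0  -  -  1  -  1  2  -  2  3  2  3  4  1
(- denotes ∞ / unreachable)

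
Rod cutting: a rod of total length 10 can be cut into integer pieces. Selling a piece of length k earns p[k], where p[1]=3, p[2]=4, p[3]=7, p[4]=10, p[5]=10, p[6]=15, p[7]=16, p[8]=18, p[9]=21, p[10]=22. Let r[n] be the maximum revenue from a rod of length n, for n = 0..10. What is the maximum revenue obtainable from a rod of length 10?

   n    0    1    2    3    4    5    6    7    8    9   10
r[n]    0    3    6    9   12   15   18   21   24   27   30

30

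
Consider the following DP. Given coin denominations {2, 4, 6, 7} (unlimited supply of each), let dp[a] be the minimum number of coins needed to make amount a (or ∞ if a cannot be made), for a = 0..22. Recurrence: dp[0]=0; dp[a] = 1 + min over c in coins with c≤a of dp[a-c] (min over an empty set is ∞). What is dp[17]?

 a  0  1  2  3  4  5  6  7  8  9 10 11 12 13 14 15 16 17 18 19 20 21 22
dp  0  -  1  -  1  -  1  1  2  2  2  2  2  2  2  3  3  3  3  3  3  3  4
(- denotes ∞ / unreachable)

3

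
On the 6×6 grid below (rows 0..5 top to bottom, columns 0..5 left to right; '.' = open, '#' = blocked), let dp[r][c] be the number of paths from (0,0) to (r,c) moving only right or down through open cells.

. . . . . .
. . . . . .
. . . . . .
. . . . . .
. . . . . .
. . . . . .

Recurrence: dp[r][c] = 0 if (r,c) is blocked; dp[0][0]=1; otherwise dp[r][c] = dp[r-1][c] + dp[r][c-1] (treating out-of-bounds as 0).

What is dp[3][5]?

56

r\c   0   1   2   3   4   5
  0   1   1   1   1   1   1
  1   1   2   3   4   5   6
  2   1   3   6  10  15  21
  3   1   4  10  20  35  56
  4   1   5  15  35  70 126
  5   1   6  21  56 126 252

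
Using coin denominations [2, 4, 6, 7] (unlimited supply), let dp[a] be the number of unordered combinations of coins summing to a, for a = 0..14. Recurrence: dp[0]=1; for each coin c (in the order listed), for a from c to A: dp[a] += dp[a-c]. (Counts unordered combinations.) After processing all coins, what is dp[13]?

3

after  coin     0     1     2     3     4     5     6     7     8     9    10    11    12    13    14
          2     1     0     1     0     1     0     1     0     1     0     1     0     1     0     1
          4     1     0     1     0     2     0     2     0     3     0     3     0     4     0     4
          6     1     0     1     0     2     0     3     0     4     0     5     0     7     0     8
          7     1     0     1     0     2     0     3     1     4     1     5     2     7     3     9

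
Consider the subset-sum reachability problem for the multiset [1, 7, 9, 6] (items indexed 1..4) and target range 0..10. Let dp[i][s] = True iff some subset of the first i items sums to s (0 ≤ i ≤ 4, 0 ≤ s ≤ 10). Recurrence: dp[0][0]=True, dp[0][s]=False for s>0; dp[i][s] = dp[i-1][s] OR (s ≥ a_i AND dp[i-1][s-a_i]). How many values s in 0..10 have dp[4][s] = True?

i\s   0   1   2   3   4   5   6   7   8   9  10
  0   T   F   F   F   F   F   F   F   F   F   F
  1   T   T   F   F   F   F   F   F   F   F   F
  2   T   T   F   F   F   F   F   T   T   F   F
  3   T   T   F   F   F   F   F   T   T   T   T
  4   T   T   F   F   F   F   T   T   T   T   T

7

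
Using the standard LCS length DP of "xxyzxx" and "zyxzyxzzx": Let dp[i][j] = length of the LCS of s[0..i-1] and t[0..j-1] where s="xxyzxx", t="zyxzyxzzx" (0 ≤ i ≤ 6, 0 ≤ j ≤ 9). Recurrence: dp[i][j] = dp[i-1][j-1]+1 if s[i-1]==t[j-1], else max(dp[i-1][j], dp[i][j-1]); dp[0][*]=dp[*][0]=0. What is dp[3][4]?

   ''  z  y  x  z  y  x  z  z  x
''  0  0  0  0  0  0  0  0  0  0
 x  0  0  0  1  1  1  1  1  1  1
 x  0  0  0  1  1  1  2  2  2  2
 y  0  0  1  1  1  2  2  2  2  2
 z  0  1  1  1  2  2  2  3  3  3
 x  0  1  1  2  2  2  3  3  3  4
 x  0  1  1  2  2  2  3  3  3  4

1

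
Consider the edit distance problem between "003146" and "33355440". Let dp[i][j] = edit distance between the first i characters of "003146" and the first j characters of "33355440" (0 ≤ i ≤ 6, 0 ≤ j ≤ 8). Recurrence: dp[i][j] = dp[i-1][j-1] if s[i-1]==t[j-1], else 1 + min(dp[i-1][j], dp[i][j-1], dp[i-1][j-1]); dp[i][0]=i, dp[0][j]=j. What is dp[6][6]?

5

   ''  3  3  3  5  5  4  4  0
''  0  1  2  3  4  5  6  7  8
 0  1  1  2  3  4  5  6  7  7
 0  2  2  2  3  4  5  6  7  7
 3  3  2  2  2  3  4  5  6  7
 1  4  3  3  3  3  4  5  6  7
 4  5  4  4  4  4  4  4  5  6
 6  6  5  5  5  5  5  5  5  6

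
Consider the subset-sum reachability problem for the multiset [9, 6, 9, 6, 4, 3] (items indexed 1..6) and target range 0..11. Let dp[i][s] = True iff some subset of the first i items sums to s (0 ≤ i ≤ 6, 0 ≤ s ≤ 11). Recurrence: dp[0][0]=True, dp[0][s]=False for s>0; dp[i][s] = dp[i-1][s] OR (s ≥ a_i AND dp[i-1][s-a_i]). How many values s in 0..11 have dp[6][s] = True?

i\s   0   1   2   3   4   5   6   7   8   9  10  11
  0   T   F   F   F   F   F   F   F   F   F   F   F
  1   T   F   F   F   F   F   F   F   F   T   F   F
  2   T   F   F   F   F   F   T   F   F   T   F   F
  3   T   F   F   F   F   F   T   F   F   T   F   F
  4   T   F   F   F   F   F   T   F   F   T   F   F
  5   T   F   F   F   T   F   T   F   F   T   T   F
  6   T   F   F   T   T   F   T   T   F   T   T   F

7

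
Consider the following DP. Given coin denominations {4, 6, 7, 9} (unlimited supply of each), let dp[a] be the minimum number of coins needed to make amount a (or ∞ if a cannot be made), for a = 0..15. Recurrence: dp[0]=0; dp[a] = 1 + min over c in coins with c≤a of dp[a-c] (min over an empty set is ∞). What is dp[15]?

 a  0  1  2  3  4  5  6  7  8  9 10 11 12 13 14 15
dp  0  -  -  -  1  -  1  1  2  1  2  2  2  2  2  2
(- denotes ∞ / unreachable)

2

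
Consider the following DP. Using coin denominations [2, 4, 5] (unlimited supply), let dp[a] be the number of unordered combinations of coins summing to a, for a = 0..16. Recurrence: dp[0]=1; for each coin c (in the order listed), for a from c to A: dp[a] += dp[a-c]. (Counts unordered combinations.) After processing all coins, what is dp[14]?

6

after  coin     0     1     2     3     4     5     6     7     8     9    10    11    12    13    14    15    16
          2     1     0     1     0     1     0     1     0     1     0     1     0     1     0     1     0     1
          4     1     0     1     0     2     0     2     0     3     0     3     0     4     0     4     0     5
          5     1     0     1     0     2     1     2     1     3     2     4     2     5     3     6     4     7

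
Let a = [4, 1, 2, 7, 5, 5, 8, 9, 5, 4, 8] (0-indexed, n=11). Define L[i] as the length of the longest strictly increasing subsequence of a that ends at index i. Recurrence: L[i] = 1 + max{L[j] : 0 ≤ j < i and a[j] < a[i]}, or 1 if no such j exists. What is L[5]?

   i    0    1    2    3    4    5    6    7    8    9   10
a[i]    4    1    2    7    5    5    8    9    5    4    8
L[i]    1    1    2    3    3    3    4    5    3    3    4

3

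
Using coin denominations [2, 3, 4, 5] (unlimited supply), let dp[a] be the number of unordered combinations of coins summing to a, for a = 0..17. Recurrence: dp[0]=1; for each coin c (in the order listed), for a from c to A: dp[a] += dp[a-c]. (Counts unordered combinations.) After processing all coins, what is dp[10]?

after  coin     0     1     2     3     4     5     6     7     8     9    10    11    12    13    14    15    16    17
          2     1     0     1     0     1     0     1     0     1     0     1     0     1     0     1     0     1     0
          3     1     0     1     1     1     1     2     1     2     2     2     2     3     2     3     3     3     3
          4     1     0     1     1     2     1     3     2     4     3     5     4     7     5     8     7    10     8
          5     1     0     1     1     2     2     3     3     5     5     7     7    10    10    13    14    17    18

7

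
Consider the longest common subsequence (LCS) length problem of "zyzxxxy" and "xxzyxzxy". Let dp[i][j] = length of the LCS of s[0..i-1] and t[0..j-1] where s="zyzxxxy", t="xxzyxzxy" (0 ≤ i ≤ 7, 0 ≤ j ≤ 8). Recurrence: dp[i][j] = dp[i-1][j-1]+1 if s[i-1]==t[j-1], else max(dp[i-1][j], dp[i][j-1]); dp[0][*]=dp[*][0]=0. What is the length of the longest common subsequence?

   ''  x  x  z  y  x  z  x  y
''  0  0  0  0  0  0  0  0  0
 z  0  0  0  1  1  1  1  1  1
 y  0  0  0  1  2  2  2  2  2
 z  0  0  0  1  2  2  3  3  3
 x  0  1  1  1  2  3  3  4  4
 x  0  1  2  2  2  3  3  4  4
 x  0  1  2  2  2  3  3  4  4
 y  0  1  2  2  3  3  3  4  5

5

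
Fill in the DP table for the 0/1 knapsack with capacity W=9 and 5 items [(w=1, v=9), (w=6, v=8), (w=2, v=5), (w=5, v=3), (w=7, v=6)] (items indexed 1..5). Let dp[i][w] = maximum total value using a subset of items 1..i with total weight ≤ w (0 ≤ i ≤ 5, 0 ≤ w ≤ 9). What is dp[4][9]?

22

i\w   0   1   2   3   4   5   6   7   8   9
  0   0   0   0   0   0   0   0   0   0   0
  1   0   9   9   9   9   9   9   9   9   9
  2   0   9   9   9   9   9   9  17  17  17
  3   0   9   9  14  14  14  14  17  17  22
  4   0   9   9  14  14  14  14  17  17  22
  5   0   9   9  14  14  14  14  17  17  22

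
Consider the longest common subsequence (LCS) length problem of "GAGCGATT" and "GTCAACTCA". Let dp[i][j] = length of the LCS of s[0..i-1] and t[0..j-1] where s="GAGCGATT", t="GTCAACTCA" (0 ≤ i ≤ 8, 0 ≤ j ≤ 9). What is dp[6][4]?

   ''  G  T  C  A  A  C  T  C  A
''  0  0  0  0  0  0  0  0  0  0
 G  0  1  1  1  1  1  1  1  1  1
 A  0  1  1  1  2  2  2  2  2  2
 G  0  1  1  1  2  2  2  2  2  2
 C  0  1  1  2  2  2  3  3  3  3
 G  0  1  1  2  2  2  3  3  3  3
 A  0  1  1  2  3  3  3  3  3  4
 T  0  1  2  2  3  3  3  4  4  4
 T  0  1  2  2  3  3  3  4  4  4

3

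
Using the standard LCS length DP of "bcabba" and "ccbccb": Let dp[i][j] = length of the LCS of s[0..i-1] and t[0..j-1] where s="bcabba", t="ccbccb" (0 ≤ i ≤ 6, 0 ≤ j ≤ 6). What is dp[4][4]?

   ''  c  c  b  c  c  b
''  0  0  0  0  0  0  0
 b  0  0  0  1  1  1  1
 c  0  1  1  1  2  2  2
 a  0  1  1  1  2  2  2
 b  0  1  1  2  2  2  3
 b  0  1  1  2  2  2  3
 a  0  1  1  2  2  2  3

2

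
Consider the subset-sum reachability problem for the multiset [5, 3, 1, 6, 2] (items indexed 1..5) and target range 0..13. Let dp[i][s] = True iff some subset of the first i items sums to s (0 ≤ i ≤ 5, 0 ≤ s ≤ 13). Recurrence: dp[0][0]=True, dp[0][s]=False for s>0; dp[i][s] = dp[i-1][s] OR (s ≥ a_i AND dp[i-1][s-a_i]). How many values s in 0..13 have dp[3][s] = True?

i\s   0   1   2   3   4   5   6   7   8   9  10  11  12  13
  0   T   F   F   F   F   F   F   F   F   F   F   F   F   F
  1   T   F   F   F   F   T   F   F   F   F   F   F   F   F
  2   T   F   F   T   F   T   F   F   T   F   F   F   F   F
  3   T   T   F   T   T   T   T   F   T   T   F   F   F   F
  4   T   T   F   T   T   T   T   T   T   T   T   T   T   F
  5   T   T   T   T   T   T   T   T   T   T   T   T   T   T

8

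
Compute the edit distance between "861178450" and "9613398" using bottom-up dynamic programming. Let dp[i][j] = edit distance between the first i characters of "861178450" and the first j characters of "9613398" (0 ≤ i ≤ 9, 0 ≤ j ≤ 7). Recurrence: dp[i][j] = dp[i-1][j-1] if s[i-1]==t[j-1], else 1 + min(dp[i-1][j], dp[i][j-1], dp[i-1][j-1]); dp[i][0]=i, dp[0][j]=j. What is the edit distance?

7

   ''  9  6  1  3  3  9  8
''  0  1  2  3  4  5  6  7
 8  1  1  2  3  4  5  6  6
 6  2  2  1  2  3  4  5  6
 1  3  3  2  1  2  3  4  5
 1  4  4  3  2  2  3  4  5
 7  5  5  4  3  3  3  4  5
 8  6  6  5  4  4  4  4  4
 4  7  7  6  5  5  5  5  5
 5  8  8  7  6  6  6  6  6
 0  9  9  8  7  7  7  7  7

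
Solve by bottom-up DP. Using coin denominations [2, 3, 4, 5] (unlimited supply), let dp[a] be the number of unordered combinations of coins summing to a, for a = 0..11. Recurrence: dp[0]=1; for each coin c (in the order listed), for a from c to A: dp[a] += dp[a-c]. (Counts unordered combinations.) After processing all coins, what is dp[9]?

5

after  coin     0     1     2     3     4     5     6     7     8     9    10    11
          2     1     0     1     0     1     0     1     0     1     0     1     0
          3     1     0     1     1     1     1     2     1     2     2     2     2
          4     1     0     1     1     2     1     3     2     4     3     5     4
          5     1     0     1     1     2     2     3     3     5     5     7     7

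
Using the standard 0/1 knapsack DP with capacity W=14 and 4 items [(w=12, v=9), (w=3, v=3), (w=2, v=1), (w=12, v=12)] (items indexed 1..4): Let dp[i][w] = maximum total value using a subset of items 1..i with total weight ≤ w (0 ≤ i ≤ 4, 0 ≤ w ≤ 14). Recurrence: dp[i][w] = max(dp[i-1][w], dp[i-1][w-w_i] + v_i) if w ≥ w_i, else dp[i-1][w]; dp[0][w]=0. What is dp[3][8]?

i\w   0   1   2   3   4   5   6   7   8   9  10  11  12  13  14
  0   0   0   0   0   0   0   0   0   0   0   0   0   0   0   0
  1   0   0   0   0   0   0   0   0   0   0   0   0   9   9   9
  2   0   0   0   3   3   3   3   3   3   3   3   3   9   9   9
  3   0   0   1   3   3   4   4   4   4   4   4   4   9   9  10
  4   0   0   1   3   3   4   4   4   4   4   4   4  12  12  13

4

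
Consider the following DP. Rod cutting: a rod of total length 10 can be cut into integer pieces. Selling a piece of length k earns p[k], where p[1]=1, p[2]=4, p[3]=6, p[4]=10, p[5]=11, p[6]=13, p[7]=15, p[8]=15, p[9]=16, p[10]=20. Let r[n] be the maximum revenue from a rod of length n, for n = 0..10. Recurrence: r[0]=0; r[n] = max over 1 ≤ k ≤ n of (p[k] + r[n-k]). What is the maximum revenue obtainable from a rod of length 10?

24

   n    0    1    2    3    4    5    6    7    8    9   10
r[n]    0    1    4    6   10   11   14   16   20   21   24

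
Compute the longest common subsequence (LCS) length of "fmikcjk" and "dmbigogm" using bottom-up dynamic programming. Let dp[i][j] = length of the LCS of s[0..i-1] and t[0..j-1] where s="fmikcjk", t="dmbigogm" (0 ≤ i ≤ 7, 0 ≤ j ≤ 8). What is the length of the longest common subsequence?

   ''  d  m  b  i  g  o  g  m
''  0  0  0  0  0  0  0  0  0
 f  0  0  0  0  0  0  0  0  0
 m  0  0  1  1  1  1  1  1  1
 i  0  0  1  1  2  2  2  2  2
 k  0  0  1  1  2  2  2  2  2
 c  0  0  1  1  2  2  2  2  2
 j  0  0  1  1  2  2  2  2  2
 k  0  0  1  1  2  2  2  2  2

2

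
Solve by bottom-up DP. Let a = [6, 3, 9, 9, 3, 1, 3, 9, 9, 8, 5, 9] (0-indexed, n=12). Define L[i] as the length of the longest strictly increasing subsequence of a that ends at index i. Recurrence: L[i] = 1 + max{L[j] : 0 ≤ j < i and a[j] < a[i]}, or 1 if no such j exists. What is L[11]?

4

   i    0    1    2    3    4    5    6    7    8    9   10   11
a[i]    6    3    9    9    3    1    3    9    9    8    5    9
L[i]    1    1    2    2    1    1    2    3    3    3    3    4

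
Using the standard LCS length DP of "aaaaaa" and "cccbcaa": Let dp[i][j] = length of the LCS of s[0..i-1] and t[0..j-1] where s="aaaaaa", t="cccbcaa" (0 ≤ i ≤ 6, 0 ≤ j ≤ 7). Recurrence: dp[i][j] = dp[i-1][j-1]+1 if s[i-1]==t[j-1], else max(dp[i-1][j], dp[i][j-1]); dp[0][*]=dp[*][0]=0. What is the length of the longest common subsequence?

   ''  c  c  c  b  c  a  a
''  0  0  0  0  0  0  0  0
 a  0  0  0  0  0  0  1  1
 a  0  0  0  0  0  0  1  2
 a  0  0  0  0  0  0  1  2
 a  0  0  0  0  0  0  1  2
 a  0  0  0  0  0  0  1  2
 a  0  0  0  0  0  0  1  2

2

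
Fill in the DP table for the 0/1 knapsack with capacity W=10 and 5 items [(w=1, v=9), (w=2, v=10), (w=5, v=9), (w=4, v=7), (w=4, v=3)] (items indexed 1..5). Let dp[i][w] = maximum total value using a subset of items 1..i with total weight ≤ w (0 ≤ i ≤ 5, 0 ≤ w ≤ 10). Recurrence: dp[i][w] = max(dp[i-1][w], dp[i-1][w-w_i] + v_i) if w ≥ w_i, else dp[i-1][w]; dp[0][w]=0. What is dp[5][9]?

i\w   0   1   2   3   4   5   6   7   8   9  10
  0   0   0   0   0   0   0   0   0   0   0   0
  1   0   9   9   9   9   9   9   9   9   9   9
  2   0   9  10  19  19  19  19  19  19  19  19
  3   0   9  10  19  19  19  19  19  28  28  28
  4   0   9  10  19  19  19  19  26  28  28  28
  5   0   9  10  19  19  19  19  26  28  28  28

28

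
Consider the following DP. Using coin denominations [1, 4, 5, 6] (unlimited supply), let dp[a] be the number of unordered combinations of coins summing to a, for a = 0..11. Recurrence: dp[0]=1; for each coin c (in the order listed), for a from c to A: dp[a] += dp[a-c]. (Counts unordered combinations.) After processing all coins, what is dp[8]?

5

after  coin     0     1     2     3     4     5     6     7     8     9    10    11
          1     1     1     1     1     1     1     1     1     1     1     1     1
          4     1     1     1     1     2     2     2     2     3     3     3     3
          5     1     1     1     1     2     3     3     3     4     5     6     6
          6     1     1     1     1     2     3     4     4     5     6     8     9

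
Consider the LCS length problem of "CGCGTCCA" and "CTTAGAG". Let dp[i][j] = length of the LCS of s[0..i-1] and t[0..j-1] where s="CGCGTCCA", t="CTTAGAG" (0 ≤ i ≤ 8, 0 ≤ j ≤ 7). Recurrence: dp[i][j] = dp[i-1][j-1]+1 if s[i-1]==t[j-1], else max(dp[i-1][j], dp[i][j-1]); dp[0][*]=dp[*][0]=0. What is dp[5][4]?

2

   ''  C  T  T  A  G  A  G
''  0  0  0  0  0  0  0  0
 C  0  1  1  1  1  1  1  1
 G  0  1  1  1  1  2  2  2
 C  0  1  1  1  1  2  2  2
 G  0  1  1  1  1  2  2  3
 T  0  1  2  2  2  2  2  3
 C  0  1  2  2  2  2  2  3
 C  0  1  2  2  2  2  2  3
 A  0  1  2  2  3  3  3  3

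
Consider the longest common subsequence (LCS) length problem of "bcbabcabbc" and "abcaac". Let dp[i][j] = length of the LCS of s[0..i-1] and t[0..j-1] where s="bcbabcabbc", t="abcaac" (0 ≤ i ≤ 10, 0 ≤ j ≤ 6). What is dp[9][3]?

3

   ''  a  b  c  a  a  c
''  0  0  0  0  0  0  0
 b  0  0  1  1  1  1  1
 c  0  0  1  2  2  2  2
 b  0  0  1  2  2  2  2
 a  0  1  1  2  3  3  3
 b  0  1  2  2  3  3  3
 c  0  1  2  3  3  3  4
 a  0  1  2  3  4  4  4
 b  0  1  2  3  4  4  4
 b  0  1  2  3  4  4  4
 c  0  1  2  3  4  4  5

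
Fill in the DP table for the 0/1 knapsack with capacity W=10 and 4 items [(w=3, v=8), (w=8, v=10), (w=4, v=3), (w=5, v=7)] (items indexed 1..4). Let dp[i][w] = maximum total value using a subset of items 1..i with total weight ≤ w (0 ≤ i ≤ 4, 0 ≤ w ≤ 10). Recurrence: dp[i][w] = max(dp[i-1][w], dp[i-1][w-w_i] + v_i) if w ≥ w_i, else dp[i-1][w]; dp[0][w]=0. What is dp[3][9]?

i\w   0   1   2   3   4   5   6   7   8   9  10
  0   0   0   0   0   0   0   0   0   0   0   0
  1   0   0   0   8   8   8   8   8   8   8   8
  2   0   0   0   8   8   8   8   8  10  10  10
  3   0   0   0   8   8   8   8  11  11  11  11
  4   0   0   0   8   8   8   8  11  15  15  15

11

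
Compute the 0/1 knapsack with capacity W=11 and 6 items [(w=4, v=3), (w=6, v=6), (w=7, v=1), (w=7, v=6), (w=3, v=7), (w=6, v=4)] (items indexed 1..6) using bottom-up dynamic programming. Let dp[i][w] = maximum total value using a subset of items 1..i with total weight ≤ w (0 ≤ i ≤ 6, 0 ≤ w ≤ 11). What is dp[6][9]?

13

i\w   0   1   2   3   4   5   6   7   8   9  10  11
  0   0   0   0   0   0   0   0   0   0   0   0   0
  1   0   0   0   0   3   3   3   3   3   3   3   3
  2   0   0   0   0   3   3   6   6   6   6   9   9
  3   0   0   0   0   3   3   6   6   6   6   9   9
  4   0   0   0   0   3   3   6   6   6   6   9   9
  5   0   0   0   7   7   7   7  10  10  13  13  13
  6   0   0   0   7   7   7   7  10  10  13  13  13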